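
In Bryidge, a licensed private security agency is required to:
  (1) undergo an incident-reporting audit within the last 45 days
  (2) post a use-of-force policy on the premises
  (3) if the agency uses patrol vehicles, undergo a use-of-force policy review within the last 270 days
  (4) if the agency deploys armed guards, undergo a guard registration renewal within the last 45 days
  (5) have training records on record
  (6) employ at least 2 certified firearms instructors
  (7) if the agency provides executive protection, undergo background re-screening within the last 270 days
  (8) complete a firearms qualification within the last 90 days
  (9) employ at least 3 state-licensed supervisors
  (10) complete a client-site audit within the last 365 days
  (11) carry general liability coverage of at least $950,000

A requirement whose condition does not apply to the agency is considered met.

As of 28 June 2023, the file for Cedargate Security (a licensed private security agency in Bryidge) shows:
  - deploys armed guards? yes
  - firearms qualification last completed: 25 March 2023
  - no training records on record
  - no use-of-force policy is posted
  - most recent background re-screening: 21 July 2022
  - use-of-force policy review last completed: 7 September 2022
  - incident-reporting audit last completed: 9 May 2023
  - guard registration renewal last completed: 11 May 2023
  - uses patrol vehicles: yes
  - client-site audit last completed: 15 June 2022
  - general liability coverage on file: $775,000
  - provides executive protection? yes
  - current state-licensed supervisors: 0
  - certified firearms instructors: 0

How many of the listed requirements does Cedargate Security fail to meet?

1. incident-reporting audit 50 days ago vs limit 45 → not met
2. use-of-force policy absent → not met
3. condition 'uses patrol vehicles' holds; use-of-force policy review 294 days ago vs limit 270 → not met
4. condition 'deploys armed guards' holds; guard registration renewal 48 days ago vs limit 45 → not met
5. training records absent → not met
6. certified firearms instructors 0 < 2 → not met
7. condition 'provides executive protection' holds; background re-screening 342 days ago vs limit 270 → not met
8. firearms qualification 95 days ago vs limit 90 → not met
9. state-licensed supervisors 0 < 3 → not met
10. client-site audit 378 days ago vs limit 365 → not met
11. general liability coverage $775,000 < $950,000 → not met
Not met: 11 of 11

11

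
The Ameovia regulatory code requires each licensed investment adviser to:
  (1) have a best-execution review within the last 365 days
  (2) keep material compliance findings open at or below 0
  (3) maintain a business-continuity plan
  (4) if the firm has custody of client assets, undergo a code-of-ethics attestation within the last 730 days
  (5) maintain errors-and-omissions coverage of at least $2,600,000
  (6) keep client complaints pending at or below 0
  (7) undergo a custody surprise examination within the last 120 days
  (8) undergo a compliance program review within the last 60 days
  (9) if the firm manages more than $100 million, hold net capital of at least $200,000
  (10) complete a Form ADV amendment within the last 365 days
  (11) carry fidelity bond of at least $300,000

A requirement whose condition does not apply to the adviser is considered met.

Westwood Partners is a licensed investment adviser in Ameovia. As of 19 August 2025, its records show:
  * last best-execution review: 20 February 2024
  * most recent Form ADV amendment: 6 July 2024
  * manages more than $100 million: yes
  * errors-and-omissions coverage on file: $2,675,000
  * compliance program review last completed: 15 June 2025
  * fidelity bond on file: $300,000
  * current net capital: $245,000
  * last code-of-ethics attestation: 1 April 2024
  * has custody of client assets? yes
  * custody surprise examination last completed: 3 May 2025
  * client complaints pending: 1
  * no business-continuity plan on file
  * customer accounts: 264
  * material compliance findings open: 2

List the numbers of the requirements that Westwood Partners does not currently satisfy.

1, 2, 3, 6, 8, 10

1. best-execution review 546 days ago vs limit 365 → not met
2. material compliance findings open 2 > 0 → not met
3. business-continuity plan absent → not met
4. condition 'has custody of client assets' holds; code-of-ethics attestation 505 days ago vs limit 730 → met
5. errors-and-omissions coverage $2,675,000 ≥ $2,600,000 → met
6. client complaints pending 1 > 0 → not met
7. custody surprise examination 108 days ago vs limit 120 → met
8. compliance program review 65 days ago vs limit 60 → not met
9. condition 'manages more than $100 million' holds; net capital $245,000 ≥ $200,000 → met
10. Form ADV amendment 409 days ago vs limit 365 → not met
11. fidelity bond $300,000 ≥ $300,000 → met
Not met: 1, 2, 3, 6, 8, 10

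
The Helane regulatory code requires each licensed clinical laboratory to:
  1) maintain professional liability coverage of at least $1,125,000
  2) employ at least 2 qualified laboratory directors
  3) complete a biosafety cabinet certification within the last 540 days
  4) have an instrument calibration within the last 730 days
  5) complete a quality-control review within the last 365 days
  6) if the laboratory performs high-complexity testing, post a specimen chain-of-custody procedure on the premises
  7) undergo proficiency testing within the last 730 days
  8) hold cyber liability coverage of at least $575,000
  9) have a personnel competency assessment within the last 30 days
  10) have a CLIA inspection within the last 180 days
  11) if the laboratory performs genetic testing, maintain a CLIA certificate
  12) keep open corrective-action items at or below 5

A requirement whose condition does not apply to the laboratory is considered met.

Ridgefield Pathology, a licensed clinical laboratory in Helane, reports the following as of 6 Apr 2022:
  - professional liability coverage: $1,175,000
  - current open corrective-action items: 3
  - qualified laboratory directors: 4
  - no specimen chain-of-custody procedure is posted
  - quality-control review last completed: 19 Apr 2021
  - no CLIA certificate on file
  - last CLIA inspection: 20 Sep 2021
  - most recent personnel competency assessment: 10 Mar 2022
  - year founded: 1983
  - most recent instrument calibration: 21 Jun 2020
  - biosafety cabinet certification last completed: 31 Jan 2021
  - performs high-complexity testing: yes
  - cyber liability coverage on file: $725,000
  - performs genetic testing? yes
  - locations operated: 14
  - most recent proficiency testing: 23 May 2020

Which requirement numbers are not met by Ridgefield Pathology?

1. professional liability coverage $1,175,000 ≥ $1,125,000 → met
2. qualified laboratory directors 4 ≥ 2 → met
3. biosafety cabinet certification 430 days ago vs limit 540 → met
4. instrument calibration 654 days ago vs limit 730 → met
5. quality-control review 352 days ago vs limit 365 → met
6. condition 'performs high-complexity testing' holds; specimen chain-of-custody procedure absent → not met
7. proficiency testing 683 days ago vs limit 730 → met
8. cyber liability coverage $725,000 ≥ $575,000 → met
9. personnel competency assessment 27 days ago vs limit 30 → met
10. CLIA inspection 198 days ago vs limit 180 → not met
11. condition 'performs genetic testing' holds; CLIA certificate absent → not met
12. open corrective-action items 3 ≤ 5 → met
Not met: 6, 10, 11

6, 10, 11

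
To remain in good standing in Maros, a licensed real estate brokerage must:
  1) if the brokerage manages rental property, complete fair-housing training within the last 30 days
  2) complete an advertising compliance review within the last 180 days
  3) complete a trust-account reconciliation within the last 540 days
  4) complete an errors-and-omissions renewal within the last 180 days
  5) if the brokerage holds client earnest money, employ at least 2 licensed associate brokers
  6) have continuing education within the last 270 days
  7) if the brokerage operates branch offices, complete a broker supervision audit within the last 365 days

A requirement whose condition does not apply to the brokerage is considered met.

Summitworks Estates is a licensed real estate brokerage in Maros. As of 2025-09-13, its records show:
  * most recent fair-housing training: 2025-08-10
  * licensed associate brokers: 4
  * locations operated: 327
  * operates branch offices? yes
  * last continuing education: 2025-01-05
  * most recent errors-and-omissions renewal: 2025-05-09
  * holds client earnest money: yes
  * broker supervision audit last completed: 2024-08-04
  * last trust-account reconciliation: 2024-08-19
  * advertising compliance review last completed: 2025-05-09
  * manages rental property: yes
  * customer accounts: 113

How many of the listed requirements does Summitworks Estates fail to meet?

1. condition 'manages rental property' holds; fair-housing training 34 days ago vs limit 30 → not met
2. advertising compliance review 127 days ago vs limit 180 → met
3. trust-account reconciliation 390 days ago vs limit 540 → met
4. errors-and-omissions renewal 127 days ago vs limit 180 → met
5. condition 'holds client earnest money' holds; licensed associate brokers 4 ≥ 2 → met
6. continuing education 251 days ago vs limit 270 → met
7. condition 'operates branch offices' holds; broker supervision audit 405 days ago vs limit 365 → not met
Not met: 2 of 7

2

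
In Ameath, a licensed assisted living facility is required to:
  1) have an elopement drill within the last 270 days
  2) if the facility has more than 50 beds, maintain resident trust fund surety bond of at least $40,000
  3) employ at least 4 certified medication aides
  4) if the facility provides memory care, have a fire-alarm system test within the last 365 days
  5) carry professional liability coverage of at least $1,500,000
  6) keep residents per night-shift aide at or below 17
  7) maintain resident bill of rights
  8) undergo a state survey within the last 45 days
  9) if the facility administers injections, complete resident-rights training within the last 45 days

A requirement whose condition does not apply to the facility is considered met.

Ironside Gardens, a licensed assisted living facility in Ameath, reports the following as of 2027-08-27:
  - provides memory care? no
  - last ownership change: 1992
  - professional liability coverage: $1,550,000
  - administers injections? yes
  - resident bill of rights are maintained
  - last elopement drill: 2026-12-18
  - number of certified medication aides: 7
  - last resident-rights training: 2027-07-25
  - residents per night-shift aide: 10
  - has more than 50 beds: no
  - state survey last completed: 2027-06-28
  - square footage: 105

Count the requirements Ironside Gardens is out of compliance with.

1. elopement drill 252 days ago vs limit 270 → met
2. condition 'has more than 50 beds' does not hold → requirement n/a → met
3. certified medication aides 7 ≥ 4 → met
4. condition 'provides memory care' does not hold → requirement n/a → met
5. professional liability coverage $1,550,000 ≥ $1,500,000 → met
6. residents per night-shift aide 10 ≤ 17 → met
7. resident bill of rights present → met
8. state survey 60 days ago vs limit 45 → not met
9. condition 'administers injections' holds; resident-rights training 33 days ago vs limit 45 → met
Not met: 1 of 9

1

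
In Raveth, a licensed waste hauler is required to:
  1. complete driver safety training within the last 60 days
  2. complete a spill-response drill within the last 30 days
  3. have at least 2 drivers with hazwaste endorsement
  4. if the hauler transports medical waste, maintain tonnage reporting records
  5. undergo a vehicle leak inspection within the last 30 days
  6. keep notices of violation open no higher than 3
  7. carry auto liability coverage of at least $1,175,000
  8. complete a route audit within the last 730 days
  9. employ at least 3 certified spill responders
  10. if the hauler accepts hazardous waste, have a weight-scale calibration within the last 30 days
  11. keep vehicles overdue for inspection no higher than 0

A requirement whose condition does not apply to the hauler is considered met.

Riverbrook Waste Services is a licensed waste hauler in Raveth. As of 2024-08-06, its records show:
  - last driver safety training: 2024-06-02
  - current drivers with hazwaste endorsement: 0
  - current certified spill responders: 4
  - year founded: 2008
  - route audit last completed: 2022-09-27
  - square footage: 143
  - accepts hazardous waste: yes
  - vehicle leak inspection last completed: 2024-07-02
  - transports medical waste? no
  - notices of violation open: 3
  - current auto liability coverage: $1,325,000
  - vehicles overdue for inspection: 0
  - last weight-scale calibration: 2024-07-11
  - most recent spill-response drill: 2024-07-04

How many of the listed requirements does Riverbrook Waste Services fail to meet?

1. driver safety training 65 days ago vs limit 60 → not met
2. spill-response drill 33 days ago vs limit 30 → not met
3. drivers with hazwaste endorsement 0 < 2 → not met
4. condition 'transports medical waste' does not hold → requirement n/a → met
5. vehicle leak inspection 35 days ago vs limit 30 → not met
6. notices of violation open 3 ≤ 3 → met
7. auto liability coverage $1,325,000 ≥ $1,175,000 → met
8. route audit 679 days ago vs limit 730 → met
9. certified spill responders 4 ≥ 3 → met
10. condition 'accepts hazardous waste' holds; weight-scale calibration 26 days ago vs limit 30 → met
11. vehicles overdue for inspection 0 ≤ 0 → met
Not met: 4 of 11

4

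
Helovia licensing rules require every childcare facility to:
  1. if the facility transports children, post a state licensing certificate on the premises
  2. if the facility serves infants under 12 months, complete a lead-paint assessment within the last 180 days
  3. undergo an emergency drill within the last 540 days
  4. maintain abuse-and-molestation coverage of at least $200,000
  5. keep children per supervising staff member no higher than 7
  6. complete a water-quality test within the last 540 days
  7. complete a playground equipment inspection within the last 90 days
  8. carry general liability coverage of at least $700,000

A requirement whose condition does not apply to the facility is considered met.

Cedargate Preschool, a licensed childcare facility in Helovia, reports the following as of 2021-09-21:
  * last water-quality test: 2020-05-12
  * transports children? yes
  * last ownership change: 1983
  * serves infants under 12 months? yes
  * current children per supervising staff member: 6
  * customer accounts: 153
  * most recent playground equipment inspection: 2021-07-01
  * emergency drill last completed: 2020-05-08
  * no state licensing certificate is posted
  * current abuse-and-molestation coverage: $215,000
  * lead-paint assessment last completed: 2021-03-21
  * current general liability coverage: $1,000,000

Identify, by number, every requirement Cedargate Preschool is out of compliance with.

1. condition 'transports children' holds; state licensing certificate absent → not met
2. condition 'serves infants under 12 months' holds; lead-paint assessment 184 days ago vs limit 180 → not met
3. emergency drill 501 days ago vs limit 540 → met
4. abuse-and-molestation coverage $215,000 ≥ $200,000 → met
5. children per supervising staff member 6 ≤ 7 → met
6. water-quality test 497 days ago vs limit 540 → met
7. playground equipment inspection 82 days ago vs limit 90 → met
8. general liability coverage $1,000,000 ≥ $700,000 → met
Not met: 1, 2

1, 2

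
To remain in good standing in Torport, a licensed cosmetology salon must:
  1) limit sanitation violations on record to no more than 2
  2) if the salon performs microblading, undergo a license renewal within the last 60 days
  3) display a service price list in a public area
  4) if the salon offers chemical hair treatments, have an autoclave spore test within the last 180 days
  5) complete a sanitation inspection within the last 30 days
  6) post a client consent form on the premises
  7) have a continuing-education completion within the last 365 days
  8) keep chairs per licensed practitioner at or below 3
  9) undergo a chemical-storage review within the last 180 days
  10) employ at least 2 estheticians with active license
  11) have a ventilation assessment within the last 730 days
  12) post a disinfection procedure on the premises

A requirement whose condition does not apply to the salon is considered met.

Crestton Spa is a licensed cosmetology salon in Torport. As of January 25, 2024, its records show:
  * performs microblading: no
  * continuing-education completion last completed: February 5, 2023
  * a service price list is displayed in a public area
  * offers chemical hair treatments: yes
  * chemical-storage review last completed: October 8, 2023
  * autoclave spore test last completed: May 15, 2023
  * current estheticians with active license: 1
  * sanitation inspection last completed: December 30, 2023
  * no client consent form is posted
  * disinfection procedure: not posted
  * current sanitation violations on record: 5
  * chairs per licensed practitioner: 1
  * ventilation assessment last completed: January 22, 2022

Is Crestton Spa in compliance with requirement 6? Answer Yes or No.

No

6. client consent form absent → not met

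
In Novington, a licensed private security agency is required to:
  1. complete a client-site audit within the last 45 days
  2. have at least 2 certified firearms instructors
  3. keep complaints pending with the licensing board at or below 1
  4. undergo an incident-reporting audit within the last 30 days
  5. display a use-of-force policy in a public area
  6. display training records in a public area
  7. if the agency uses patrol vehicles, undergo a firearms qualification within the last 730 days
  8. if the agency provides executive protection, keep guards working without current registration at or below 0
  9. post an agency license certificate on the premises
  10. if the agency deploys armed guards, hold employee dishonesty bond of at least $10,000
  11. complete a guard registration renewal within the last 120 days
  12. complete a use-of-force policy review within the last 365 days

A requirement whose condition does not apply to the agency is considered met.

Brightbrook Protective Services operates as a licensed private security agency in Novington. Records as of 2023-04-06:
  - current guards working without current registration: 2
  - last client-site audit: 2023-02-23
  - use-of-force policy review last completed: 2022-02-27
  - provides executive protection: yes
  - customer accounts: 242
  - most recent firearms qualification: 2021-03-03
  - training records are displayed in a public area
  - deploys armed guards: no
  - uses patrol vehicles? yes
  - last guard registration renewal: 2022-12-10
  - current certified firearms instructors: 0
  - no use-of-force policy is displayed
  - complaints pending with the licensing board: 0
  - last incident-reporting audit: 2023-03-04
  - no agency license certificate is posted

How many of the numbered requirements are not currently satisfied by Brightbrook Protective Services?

1. client-site audit 42 days ago vs limit 45 → met
2. certified firearms instructors 0 < 2 → not met
3. complaints pending with the licensing board 0 ≤ 1 → met
4. incident-reporting audit 33 days ago vs limit 30 → not met
5. use-of-force policy absent → not met
6. training records present → met
7. condition 'uses patrol vehicles' holds; firearms qualification 764 days ago vs limit 730 → not met
8. condition 'provides executive protection' holds; guards working without current registration 2 > 0 → not met
9. agency license certificate absent → not met
10. condition 'deploys armed guards' does not hold → requirement n/a → met
11. guard registration renewal 117 days ago vs limit 120 → met
12. use-of-force policy review 403 days ago vs limit 365 → not met
Not met: 7 of 12

7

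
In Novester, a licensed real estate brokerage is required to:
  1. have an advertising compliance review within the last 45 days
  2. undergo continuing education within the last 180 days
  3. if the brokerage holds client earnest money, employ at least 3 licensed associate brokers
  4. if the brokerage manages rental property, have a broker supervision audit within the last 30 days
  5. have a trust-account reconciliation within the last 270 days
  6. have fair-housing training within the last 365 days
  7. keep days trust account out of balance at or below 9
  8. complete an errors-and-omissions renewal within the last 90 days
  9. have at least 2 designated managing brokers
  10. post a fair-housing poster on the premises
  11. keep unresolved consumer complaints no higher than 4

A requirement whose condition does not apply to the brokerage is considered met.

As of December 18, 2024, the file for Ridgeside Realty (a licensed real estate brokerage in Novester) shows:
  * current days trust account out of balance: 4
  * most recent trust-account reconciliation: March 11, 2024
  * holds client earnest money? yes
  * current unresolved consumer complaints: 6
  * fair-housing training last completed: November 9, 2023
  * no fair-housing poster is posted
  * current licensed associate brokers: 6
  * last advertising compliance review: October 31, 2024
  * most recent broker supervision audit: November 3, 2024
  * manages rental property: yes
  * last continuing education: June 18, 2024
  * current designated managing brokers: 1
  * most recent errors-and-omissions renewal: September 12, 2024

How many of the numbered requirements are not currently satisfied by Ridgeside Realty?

9

1. advertising compliance review 48 days ago vs limit 45 → not met
2. continuing education 183 days ago vs limit 180 → not met
3. condition 'holds client earnest money' holds; licensed associate brokers 6 ≥ 3 → met
4. condition 'manages rental property' holds; broker supervision audit 45 days ago vs limit 30 → not met
5. trust-account reconciliation 282 days ago vs limit 270 → not met
6. fair-housing training 405 days ago vs limit 365 → not met
7. days trust account out of balance 4 ≤ 9 → met
8. errors-and-omissions renewal 97 days ago vs limit 90 → not met
9. designated managing brokers 1 < 2 → not met
10. fair-housing poster absent → not met
11. unresolved consumer complaints 6 > 4 → not met
Not met: 9 of 11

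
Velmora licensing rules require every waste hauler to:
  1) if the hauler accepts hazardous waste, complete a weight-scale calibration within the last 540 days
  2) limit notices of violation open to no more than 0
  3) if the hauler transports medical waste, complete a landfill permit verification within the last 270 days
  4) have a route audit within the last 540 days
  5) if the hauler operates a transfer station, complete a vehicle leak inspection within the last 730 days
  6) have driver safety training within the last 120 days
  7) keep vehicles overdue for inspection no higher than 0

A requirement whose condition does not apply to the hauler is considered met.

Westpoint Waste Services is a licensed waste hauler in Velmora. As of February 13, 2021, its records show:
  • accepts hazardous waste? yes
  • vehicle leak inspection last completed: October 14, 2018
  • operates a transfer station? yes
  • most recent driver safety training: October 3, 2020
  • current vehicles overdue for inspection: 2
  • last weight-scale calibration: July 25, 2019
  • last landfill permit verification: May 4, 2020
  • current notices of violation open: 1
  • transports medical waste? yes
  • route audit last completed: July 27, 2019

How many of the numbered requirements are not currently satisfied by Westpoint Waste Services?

1. condition 'accepts hazardous waste' holds; weight-scale calibration 569 days ago vs limit 540 → not met
2. notices of violation open 1 > 0 → not met
3. condition 'transports medical waste' holds; landfill permit verification 285 days ago vs limit 270 → not met
4. route audit 567 days ago vs limit 540 → not met
5. condition 'operates a transfer station' holds; vehicle leak inspection 853 days ago vs limit 730 → not met
6. driver safety training 133 days ago vs limit 120 → not met
7. vehicles overdue for inspection 2 > 0 → not met
Not met: 7 of 7

7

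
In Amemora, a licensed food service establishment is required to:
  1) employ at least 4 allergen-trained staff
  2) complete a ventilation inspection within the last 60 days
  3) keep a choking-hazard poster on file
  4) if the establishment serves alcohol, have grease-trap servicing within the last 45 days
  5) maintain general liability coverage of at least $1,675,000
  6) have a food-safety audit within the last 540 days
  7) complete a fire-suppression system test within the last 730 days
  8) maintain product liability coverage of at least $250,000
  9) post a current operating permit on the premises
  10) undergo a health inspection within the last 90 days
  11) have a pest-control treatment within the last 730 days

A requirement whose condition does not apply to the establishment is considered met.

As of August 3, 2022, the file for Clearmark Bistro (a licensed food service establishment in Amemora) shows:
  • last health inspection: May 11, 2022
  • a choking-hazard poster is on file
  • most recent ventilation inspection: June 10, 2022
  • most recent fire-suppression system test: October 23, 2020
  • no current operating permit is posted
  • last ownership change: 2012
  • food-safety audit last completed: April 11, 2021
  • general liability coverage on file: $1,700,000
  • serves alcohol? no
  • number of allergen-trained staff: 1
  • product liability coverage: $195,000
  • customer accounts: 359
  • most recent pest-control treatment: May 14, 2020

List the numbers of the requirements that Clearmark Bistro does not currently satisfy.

1. allergen-trained staff 1 < 4 → not met
2. ventilation inspection 54 days ago vs limit 60 → met
3. choking-hazard poster present → met
4. condition 'serves alcohol' does not hold → requirement n/a → met
5. general liability coverage $1,700,000 ≥ $1,675,000 → met
6. food-safety audit 479 days ago vs limit 540 → met
7. fire-suppression system test 649 days ago vs limit 730 → met
8. product liability coverage $195,000 < $250,000 → not met
9. current operating permit absent → not met
10. health inspection 84 days ago vs limit 90 → met
11. pest-control treatment 811 days ago vs limit 730 → not met
Not met: 1, 8, 9, 11

1, 8, 9, 11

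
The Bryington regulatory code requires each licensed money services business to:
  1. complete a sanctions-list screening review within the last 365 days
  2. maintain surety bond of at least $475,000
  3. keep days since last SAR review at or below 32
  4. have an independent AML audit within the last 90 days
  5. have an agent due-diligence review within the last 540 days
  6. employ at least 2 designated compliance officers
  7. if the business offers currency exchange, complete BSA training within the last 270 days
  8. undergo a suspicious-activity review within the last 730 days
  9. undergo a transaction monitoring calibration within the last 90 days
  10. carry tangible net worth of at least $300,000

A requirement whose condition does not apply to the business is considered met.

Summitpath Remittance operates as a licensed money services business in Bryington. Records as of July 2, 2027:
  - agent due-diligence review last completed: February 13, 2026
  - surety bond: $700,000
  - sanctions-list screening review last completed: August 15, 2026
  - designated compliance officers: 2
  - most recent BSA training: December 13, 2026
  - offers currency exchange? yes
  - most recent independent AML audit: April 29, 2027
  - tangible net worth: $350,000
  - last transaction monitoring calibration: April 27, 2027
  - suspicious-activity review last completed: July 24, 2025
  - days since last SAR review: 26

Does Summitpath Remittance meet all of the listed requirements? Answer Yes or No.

Yes

1. sanctions-list screening review 321 days ago vs limit 365 → met
2. surety bond $700,000 ≥ $475,000 → met
3. days since last SAR review 26 ≤ 32 → met
4. independent AML audit 64 days ago vs limit 90 → met
5. agent due-diligence review 504 days ago vs limit 540 → met
6. designated compliance officers 2 ≥ 2 → met
7. condition 'offers currency exchange' holds; BSA training 201 days ago vs limit 270 → met
8. suspicious-activity review 708 days ago vs limit 730 → met
9. transaction monitoring calibration 66 days ago vs limit 90 → met
10. tangible net worth $350,000 ≥ $300,000 → met
All met.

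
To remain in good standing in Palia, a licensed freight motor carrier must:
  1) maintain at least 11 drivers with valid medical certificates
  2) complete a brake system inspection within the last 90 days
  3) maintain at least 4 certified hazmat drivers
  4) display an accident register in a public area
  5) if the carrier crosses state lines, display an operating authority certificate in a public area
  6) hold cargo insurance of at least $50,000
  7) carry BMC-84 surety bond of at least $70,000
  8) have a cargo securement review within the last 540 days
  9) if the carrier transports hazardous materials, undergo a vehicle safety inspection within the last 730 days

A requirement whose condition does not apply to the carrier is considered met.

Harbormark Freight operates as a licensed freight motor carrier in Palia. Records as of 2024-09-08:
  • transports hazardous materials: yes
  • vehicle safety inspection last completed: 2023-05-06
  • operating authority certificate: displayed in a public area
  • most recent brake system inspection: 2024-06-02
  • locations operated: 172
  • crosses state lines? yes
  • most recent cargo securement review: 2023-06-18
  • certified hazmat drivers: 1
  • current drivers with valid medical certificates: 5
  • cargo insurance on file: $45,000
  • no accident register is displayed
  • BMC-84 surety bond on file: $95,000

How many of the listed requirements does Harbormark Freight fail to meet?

1. drivers with valid medical certificates 5 < 11 → not met
2. brake system inspection 98 days ago vs limit 90 → not met
3. certified hazmat drivers 1 < 4 → not met
4. accident register absent → not met
5. condition 'crosses state lines' holds; operating authority certificate present → met
6. cargo insurance $45,000 < $50,000 → not met
7. BMC-84 surety bond $95,000 ≥ $70,000 → met
8. cargo securement review 448 days ago vs limit 540 → met
9. condition 'transports hazardous materials' holds; vehicle safety inspection 491 days ago vs limit 730 → met
Not met: 5 of 9

5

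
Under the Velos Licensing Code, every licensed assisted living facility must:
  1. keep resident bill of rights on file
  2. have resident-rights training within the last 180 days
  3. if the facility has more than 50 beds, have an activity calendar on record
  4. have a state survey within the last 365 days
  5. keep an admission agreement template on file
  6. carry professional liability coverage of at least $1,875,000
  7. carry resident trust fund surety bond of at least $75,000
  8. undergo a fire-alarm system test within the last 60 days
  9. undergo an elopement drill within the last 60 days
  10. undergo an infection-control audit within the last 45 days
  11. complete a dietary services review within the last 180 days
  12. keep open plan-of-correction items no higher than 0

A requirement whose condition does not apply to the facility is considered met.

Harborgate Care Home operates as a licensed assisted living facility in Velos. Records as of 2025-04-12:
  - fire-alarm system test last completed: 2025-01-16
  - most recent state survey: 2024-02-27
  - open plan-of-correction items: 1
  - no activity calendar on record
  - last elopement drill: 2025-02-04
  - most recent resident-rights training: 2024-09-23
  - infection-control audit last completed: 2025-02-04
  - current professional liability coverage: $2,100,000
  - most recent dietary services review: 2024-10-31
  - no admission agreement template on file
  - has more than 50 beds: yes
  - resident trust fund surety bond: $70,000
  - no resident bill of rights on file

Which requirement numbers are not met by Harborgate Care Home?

1, 2, 3, 4, 5, 7, 8, 9, 10, 12

1. resident bill of rights absent → not met
2. resident-rights training 201 days ago vs limit 180 → not met
3. condition 'has more than 50 beds' holds; activity calendar absent → not met
4. state survey 410 days ago vs limit 365 → not met
5. admission agreement template absent → not met
6. professional liability coverage $2,100,000 ≥ $1,875,000 → met
7. resident trust fund surety bond $70,000 < $75,000 → not met
8. fire-alarm system test 86 days ago vs limit 60 → not met
9. elopement drill 67 days ago vs limit 60 → not met
10. infection-control audit 67 days ago vs limit 45 → not met
11. dietary services review 163 days ago vs limit 180 → met
12. open plan-of-correction items 1 > 0 → not met
Not met: 1, 2, 3, 4, 5, 7, 8, 9, 10, 12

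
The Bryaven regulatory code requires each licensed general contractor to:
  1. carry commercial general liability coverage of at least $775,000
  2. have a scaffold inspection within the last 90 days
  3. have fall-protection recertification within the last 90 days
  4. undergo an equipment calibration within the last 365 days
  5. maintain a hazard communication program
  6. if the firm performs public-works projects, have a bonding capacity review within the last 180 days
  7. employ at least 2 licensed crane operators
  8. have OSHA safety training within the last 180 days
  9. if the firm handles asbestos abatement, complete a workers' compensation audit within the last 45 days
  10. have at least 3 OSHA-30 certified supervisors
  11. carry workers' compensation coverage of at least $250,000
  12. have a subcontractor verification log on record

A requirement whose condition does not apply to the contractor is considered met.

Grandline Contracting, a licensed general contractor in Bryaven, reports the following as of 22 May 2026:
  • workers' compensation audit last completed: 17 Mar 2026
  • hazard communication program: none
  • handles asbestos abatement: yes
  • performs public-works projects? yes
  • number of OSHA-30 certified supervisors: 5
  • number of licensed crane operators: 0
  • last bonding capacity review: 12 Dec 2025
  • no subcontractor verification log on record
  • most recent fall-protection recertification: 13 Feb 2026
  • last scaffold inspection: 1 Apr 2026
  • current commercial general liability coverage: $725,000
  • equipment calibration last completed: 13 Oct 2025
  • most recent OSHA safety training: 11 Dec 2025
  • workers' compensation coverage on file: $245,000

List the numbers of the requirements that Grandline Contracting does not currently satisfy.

1. commercial general liability coverage $725,000 < $775,000 → not met
2. scaffold inspection 51 days ago vs limit 90 → met
3. fall-protection recertification 98 days ago vs limit 90 → not met
4. equipment calibration 221 days ago vs limit 365 → met
5. hazard communication program absent → not met
6. condition 'performs public-works projects' holds; bonding capacity review 161 days ago vs limit 180 → met
7. licensed crane operators 0 < 2 → not met
8. OSHA safety training 162 days ago vs limit 180 → met
9. condition 'handles asbestos abatement' holds; workers' compensation audit 66 days ago vs limit 45 → not met
10. OSHA-30 certified supervisors 5 ≥ 3 → met
11. workers' compensation coverage $245,000 < $250,000 → not met
12. subcontractor verification log absent → not met
Not met: 1, 3, 5, 7, 9, 11, 12

1, 3, 5, 7, 9, 11, 12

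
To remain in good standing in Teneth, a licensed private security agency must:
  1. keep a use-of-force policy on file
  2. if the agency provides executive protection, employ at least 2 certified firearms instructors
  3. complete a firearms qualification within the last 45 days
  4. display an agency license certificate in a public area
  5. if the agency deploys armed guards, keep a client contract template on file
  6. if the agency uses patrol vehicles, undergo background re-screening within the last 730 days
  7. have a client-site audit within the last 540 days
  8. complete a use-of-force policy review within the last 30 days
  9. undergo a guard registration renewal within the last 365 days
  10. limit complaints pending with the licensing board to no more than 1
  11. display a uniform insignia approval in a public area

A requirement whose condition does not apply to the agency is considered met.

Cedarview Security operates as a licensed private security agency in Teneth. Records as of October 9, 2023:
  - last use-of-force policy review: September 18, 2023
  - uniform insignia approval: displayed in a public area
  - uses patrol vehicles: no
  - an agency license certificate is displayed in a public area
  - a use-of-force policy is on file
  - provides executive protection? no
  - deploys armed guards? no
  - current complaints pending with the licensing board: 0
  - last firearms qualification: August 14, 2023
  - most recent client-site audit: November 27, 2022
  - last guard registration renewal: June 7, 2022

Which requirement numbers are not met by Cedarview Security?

1. use-of-force policy present → met
2. condition 'provides executive protection' does not hold → requirement n/a → met
3. firearms qualification 56 days ago vs limit 45 → not met
4. agency license certificate present → met
5. condition 'deploys armed guards' does not hold → requirement n/a → met
6. condition 'uses patrol vehicles' does not hold → requirement n/a → met
7. client-site audit 316 days ago vs limit 540 → met
8. use-of-force policy review 21 days ago vs limit 30 → met
9. guard registration renewal 489 days ago vs limit 365 → not met
10. complaints pending with the licensing board 0 ≤ 1 → met
11. uniform insignia approval present → met
Not met: 3, 9

3, 9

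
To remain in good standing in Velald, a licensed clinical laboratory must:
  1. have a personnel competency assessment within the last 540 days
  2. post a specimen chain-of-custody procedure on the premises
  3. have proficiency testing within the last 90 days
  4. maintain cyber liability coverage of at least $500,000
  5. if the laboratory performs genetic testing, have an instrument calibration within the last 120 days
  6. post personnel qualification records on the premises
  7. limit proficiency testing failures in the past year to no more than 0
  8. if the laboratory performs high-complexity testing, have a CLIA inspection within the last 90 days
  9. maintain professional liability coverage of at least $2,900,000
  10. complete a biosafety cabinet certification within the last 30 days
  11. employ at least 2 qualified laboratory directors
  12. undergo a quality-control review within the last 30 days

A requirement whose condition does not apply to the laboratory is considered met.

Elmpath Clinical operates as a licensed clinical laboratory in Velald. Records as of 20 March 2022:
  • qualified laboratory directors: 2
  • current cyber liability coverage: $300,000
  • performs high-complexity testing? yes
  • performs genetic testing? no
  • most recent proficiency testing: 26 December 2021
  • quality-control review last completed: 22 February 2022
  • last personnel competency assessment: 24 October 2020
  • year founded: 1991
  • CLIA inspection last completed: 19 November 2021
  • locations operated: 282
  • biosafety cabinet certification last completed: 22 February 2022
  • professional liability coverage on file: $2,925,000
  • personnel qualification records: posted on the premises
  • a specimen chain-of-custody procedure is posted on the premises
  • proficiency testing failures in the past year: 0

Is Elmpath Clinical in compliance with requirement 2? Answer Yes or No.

Yes

2. specimen chain-of-custody procedure present → met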